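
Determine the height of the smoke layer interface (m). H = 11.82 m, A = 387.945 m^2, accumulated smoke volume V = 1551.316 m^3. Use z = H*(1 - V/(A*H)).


V/(A*H) = 0.33831
1 - 0.33831 = 0.66169
z = 11.82 * 0.66169 = 7.8212 m

7.8212 m


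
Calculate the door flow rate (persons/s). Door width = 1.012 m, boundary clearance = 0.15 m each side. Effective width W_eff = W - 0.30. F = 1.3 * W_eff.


W_eff = 1.012 - 0.30 = 0.712 m
F = 1.3 * 0.712 = 0.92560 persons/s

0.92560 persons/s


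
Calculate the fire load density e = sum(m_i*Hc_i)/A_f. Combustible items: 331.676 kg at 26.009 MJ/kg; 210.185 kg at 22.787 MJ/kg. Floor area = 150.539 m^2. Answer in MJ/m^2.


Total energy = 331.676*26.009 + 210.185*22.787
= 8626.561 + 4789.486
= 13416.05 MJ
e = 13416.05 / 150.539 = 89.120 MJ/m^2

89.120 MJ/m^2


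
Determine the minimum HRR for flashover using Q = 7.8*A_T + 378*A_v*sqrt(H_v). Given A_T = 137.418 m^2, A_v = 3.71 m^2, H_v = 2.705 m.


7.8*A_T = 1071.9
sqrt(H_v) = 1.6447
378*A_v*sqrt(H_v) = 2306.5
Q = 1071.9 + 2306.5 = 3378.3 kW

3378.3 kW


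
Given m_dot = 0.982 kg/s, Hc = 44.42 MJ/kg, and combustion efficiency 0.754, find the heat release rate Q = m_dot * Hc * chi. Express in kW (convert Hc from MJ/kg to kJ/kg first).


Hc = 44.42 MJ/kg = 44.42 * 1000 kJ/kg = 44420 kJ/kg
Q = 0.982 kg/s * 44420 kJ/kg * 0.754 = 32890 kW

32890 kW


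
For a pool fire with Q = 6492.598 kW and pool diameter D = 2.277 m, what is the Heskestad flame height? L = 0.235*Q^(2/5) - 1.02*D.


Q^(2/5) = 33.494
0.235 * Q^(2/5) = 7.8711
1.02 * D = 2.3225
L = 5.5486 m

5.5486 m


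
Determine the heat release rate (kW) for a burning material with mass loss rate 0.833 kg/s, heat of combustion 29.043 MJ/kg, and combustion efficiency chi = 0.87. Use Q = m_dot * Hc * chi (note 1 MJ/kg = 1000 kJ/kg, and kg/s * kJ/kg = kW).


Hc = 29.043 MJ/kg = 29.043 * 1000 kJ/kg = 29043 kJ/kg
Q = 0.833 kg/s * 29043 kJ/kg * 0.87 = 21048 kW

21048 kW


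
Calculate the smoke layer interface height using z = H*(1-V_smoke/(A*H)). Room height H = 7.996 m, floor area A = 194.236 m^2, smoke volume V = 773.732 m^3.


V/(A*H) = 0.49818
1 - 0.49818 = 0.50182
z = 7.996 * 0.50182 = 4.0125 m

4.0125 m


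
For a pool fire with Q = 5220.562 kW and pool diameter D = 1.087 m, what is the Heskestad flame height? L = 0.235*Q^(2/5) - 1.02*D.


Q^(2/5) = 30.696
0.235 * Q^(2/5) = 7.2136
1.02 * D = 1.1087
L = 6.1049 m

6.1049 m


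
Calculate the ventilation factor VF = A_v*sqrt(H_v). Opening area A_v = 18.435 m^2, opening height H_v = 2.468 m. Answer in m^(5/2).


sqrt(H_v) = 1.5710
VF = 18.435 * 1.5710 = 28.961 m^(5/2)

28.961 m^(5/2)


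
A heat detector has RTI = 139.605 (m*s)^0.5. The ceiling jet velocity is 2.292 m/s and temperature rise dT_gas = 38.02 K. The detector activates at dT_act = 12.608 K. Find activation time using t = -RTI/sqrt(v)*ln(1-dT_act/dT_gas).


dT_act/dT_gas = 0.33161
ln(1 - 0.33161) = -0.40289
t = -139.605 / sqrt(2.292) * -0.40289 = 37.152 s

37.152 s


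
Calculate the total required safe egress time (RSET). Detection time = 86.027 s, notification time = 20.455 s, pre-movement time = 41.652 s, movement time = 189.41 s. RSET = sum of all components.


Total = 86.027 + 20.455 + 41.652 + 189.41 = 337.544 s

337.544 s


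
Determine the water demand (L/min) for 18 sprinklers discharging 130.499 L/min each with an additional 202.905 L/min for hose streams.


Sprinkler demand = 18 * 130.499 = 2348.982 L/min
Total = 2348.982 + 202.905 = 2551.887 L/min

2551.887 L/min


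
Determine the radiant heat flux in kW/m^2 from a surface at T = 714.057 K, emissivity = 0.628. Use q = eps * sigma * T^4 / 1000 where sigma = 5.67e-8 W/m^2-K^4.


T^4 = 2.5997e+11
q = 0.628 * 5.67e-8 * 2.5997e+11 / 1000 = 9.2571 kW/m^2

9.2571 kW/m^2


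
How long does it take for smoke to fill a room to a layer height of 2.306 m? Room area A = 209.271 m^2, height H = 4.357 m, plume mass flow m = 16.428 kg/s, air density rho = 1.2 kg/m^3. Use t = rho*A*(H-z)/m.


H - z = 2.051 m
t = 1.2 * 209.271 * 2.051 / 16.428 = 31.352 s

31.352 s


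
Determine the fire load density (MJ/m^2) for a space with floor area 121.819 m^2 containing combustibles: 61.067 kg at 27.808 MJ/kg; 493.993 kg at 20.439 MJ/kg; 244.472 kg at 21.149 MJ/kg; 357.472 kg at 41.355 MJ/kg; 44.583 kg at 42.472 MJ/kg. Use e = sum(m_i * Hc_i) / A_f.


Total energy = 61.067*27.808 + 493.993*20.439 + 244.472*21.149 + 357.472*41.355 + 44.583*42.472
= 1698.151 + 10096.72 + 5170.338 + 14783.25 + 1893.529
= 33642.00 MJ
e = 33642.00 / 121.819 = 276.16 MJ/m^2

276.16 MJ/m^2


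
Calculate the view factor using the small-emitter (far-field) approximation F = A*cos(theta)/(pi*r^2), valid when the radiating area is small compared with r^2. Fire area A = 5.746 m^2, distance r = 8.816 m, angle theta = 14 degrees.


cos(14 deg) = 0.97030
pi*r^2 = 244.17
F = 5.746 * 0.97030 / 244.17 = 0.022834

0.022834


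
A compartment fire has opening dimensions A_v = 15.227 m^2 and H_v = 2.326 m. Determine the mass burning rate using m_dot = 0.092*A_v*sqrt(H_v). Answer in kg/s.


sqrt(H_v) = 1.5251
m_dot = 0.092 * 15.227 * 1.5251 = 2.1365 kg/s

2.1365 kg/s


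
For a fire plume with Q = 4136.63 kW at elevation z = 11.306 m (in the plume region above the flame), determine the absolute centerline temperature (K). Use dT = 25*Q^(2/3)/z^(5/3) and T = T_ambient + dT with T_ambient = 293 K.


Q^(2/3) = 257.69
z^(5/3) = 56.953
dT = 25 * 257.69 / 56.953 = 113.12 K
T = 293 + 113.12 = 406.12 K

406.12 K


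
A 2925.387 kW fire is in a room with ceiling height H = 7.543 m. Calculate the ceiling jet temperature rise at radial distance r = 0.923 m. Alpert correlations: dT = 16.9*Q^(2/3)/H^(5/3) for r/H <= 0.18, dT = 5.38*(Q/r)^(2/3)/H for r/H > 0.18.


r/H = 0.923 / 7.543 = 0.12237
r/H <= 0.18, so dT = 16.9*Q^(2/3)/H^(5/3)
Q^(2/3) = 204.55
H^(5/3) = 29.012
dT = 16.9 * 204.55 / 29.012 = 119.15 K

119.15 K


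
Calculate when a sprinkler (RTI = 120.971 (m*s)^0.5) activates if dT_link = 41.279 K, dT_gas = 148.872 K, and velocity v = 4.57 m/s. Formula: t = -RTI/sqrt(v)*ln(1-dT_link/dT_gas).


dT_link/dT_gas = 0.27728
ln(1 - 0.27728) = -0.32473
t = -120.971 / sqrt(4.57) * -0.32473 = 18.376 s

18.376 s


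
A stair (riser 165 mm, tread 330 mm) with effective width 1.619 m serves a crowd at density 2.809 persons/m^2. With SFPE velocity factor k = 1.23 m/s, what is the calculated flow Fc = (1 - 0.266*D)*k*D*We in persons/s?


1 - 0.266*D = 1 - 0.266*2.809 = 0.25281
Fs = 0.25281 * 1.23 * 2.809 = 0.87346 persons/(s*m)
Fc = 0.87346 * 1.619 = 1.4141 persons/s

1.4141 persons/s


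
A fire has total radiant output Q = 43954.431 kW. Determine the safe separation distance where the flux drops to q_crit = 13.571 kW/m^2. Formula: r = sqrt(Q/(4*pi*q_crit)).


4*pi*q_crit = 170.54
Q/(4*pi*q_crit) = 257.74
r = sqrt(257.74) = 16.054 m

16.054 m


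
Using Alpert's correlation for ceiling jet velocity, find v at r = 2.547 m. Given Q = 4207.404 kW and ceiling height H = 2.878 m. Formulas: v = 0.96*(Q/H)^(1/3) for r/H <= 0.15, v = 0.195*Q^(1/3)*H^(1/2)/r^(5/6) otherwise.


r/H = 2.547 / 2.878 = 0.88499
r/H > 0.15, so v = 0.195*Q^(1/3)*H^(1/2)/r^(5/6)
Q^(1/3) = 16.144
H^(1/2) = 1.6965
r^(5/6) = 2.1795
v = 0.195 * 16.144 * 1.6965 / 2.1795 = 2.4503 m/s

2.4503 m/s


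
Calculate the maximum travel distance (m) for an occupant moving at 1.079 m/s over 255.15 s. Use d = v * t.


d = 1.079 * 255.15 = 275.31 m

275.31 m


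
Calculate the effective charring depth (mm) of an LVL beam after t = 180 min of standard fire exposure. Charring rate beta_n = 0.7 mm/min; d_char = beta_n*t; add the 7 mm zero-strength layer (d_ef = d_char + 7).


d_char = 0.7 * 180 = 126 mm
d_ef = 126 + 1.0*7 = 133 mm

133 mm


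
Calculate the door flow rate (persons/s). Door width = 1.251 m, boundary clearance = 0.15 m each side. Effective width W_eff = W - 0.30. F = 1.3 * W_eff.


W_eff = 1.251 - 0.30 = 0.951 m
F = 1.3 * 0.951 = 1.2363 persons/s

1.2363 persons/s


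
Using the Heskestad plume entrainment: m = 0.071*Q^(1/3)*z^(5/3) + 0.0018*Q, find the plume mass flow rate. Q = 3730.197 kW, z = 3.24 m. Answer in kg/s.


Q^(1/3) = 15.509
z^(5/3) = 7.0943
First term = 0.071 * 15.509 * 7.0943 = 7.8117
Second term = 0.0018 * 3730.197 = 6.7144
m = 14.526 kg/s

14.526 kg/s


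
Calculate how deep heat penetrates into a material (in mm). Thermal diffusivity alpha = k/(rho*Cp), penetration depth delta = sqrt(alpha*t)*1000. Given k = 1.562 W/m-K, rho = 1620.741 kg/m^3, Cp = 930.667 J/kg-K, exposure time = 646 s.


alpha = 1.562 / (1620.741 * 930.667) = 1.0356e-06 m^2/s
alpha * t = 0.00066897
delta = sqrt(0.00066897) * 1000 = 25.864 mm

25.864 mm


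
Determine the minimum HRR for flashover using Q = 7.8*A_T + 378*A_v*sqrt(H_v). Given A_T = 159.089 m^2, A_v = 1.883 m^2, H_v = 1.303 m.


7.8*A_T = 1240.9
sqrt(H_v) = 1.1415
378*A_v*sqrt(H_v) = 812.48
Q = 1240.9 + 812.48 = 2053.4 kW

2053.4 kW


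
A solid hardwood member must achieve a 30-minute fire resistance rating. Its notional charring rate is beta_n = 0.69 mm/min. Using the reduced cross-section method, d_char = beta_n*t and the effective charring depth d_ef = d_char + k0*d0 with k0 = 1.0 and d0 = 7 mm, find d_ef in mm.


d_char = 0.69 * 30 = 20.7 mm
d_ef = 20.7 + 1.0*7 = 27.7 mm

27.7 mm


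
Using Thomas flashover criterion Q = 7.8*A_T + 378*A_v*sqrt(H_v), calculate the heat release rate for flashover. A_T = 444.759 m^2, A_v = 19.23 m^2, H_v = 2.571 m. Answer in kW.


7.8*A_T = 3469.1
sqrt(H_v) = 1.6034
378*A_v*sqrt(H_v) = 11655
Q = 3469.1 + 11655 = 15124 kW

15124 kW


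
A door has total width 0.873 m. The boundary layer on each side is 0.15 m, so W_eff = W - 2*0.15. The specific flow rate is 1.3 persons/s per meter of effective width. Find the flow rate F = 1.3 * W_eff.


W_eff = 0.873 - 0.30 = 0.573 m
F = 1.3 * 0.573 = 0.74490 persons/s

0.74490 persons/s


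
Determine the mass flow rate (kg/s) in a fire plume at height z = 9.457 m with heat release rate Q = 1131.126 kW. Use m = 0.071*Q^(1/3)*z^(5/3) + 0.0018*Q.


Q^(1/3) = 10.419
z^(5/3) = 42.292
First term = 0.071 * 10.419 * 42.292 = 31.286
Second term = 0.0018 * 1131.126 = 2.0360
m = 33.322 kg/s

33.322 kg/s


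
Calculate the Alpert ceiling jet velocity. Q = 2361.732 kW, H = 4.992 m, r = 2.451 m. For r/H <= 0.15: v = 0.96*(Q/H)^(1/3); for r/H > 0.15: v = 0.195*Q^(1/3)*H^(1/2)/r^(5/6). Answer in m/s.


r/H = 2.451 / 4.992 = 0.49099
r/H > 0.15, so v = 0.195*Q^(1/3)*H^(1/2)/r^(5/6)
Q^(1/3) = 13.317
H^(1/2) = 2.2343
r^(5/6) = 2.1108
v = 0.195 * 13.317 * 2.2343 / 2.1108 = 2.7487 m/s

2.7487 m/s


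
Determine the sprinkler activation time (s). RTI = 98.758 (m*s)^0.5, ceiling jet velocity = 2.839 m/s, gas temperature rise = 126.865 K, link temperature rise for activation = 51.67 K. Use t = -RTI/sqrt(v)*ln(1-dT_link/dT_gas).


dT_link/dT_gas = 0.40728
ln(1 - 0.40728) = -0.52304
t = -98.758 / sqrt(2.839) * -0.52304 = 30.657 s

30.657 s


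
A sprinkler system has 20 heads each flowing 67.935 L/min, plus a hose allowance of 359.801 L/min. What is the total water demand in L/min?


Sprinkler demand = 20 * 67.935 = 1358.7 L/min
Total = 1358.7 + 359.801 = 1718.501 L/min

1718.501 L/min


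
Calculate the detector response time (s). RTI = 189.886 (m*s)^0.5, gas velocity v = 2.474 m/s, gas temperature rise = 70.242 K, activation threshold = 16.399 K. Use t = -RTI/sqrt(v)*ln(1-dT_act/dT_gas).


dT_act/dT_gas = 0.23346
ln(1 - 0.23346) = -0.26587
t = -189.886 / sqrt(2.474) * -0.26587 = 32.097 s

32.097 s


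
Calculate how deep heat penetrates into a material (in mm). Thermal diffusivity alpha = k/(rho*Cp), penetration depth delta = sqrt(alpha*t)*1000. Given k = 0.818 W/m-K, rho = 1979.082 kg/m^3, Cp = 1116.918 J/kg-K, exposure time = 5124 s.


alpha = 0.818 / (1979.082 * 1116.918) = 3.7006e-07 m^2/s
alpha * t = 0.0018962
delta = sqrt(0.0018962) * 1000 = 43.545 mm

43.545 mm


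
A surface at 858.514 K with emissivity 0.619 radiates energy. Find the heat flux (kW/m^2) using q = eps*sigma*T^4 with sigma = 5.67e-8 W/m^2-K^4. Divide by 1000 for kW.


T^4 = 5.4324e+11
q = 0.619 * 5.67e-8 * 5.4324e+11 / 1000 = 19.066 kW/m^2

19.066 kW/m^2


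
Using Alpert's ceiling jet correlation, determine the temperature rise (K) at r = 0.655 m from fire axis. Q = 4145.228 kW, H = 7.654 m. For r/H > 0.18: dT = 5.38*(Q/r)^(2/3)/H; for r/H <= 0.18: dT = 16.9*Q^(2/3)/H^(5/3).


r/H = 0.655 / 7.654 = 0.085576
r/H <= 0.18, so dT = 16.9*Q^(2/3)/H^(5/3)
Q^(2/3) = 258.05
H^(5/3) = 29.727
dT = 16.9 * 258.05 / 29.727 = 146.70 K

146.70 K


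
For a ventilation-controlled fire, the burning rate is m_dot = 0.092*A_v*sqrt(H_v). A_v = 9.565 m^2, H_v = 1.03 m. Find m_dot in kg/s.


sqrt(H_v) = 1.0149
m_dot = 0.092 * 9.565 * 1.0149 = 0.89308 kg/s

0.89308 kg/s


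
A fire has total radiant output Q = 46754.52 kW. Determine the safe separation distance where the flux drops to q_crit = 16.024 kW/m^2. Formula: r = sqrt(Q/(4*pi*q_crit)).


4*pi*q_crit = 201.36
Q/(4*pi*q_crit) = 232.19
r = sqrt(232.19) = 15.238 m

15.238 m


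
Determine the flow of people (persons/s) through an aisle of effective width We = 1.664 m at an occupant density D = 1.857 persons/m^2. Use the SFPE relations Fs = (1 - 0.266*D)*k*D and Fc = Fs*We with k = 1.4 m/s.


1 - 0.266*D = 1 - 0.266*1.857 = 0.50604
Fs = 0.50604 * 1.4 * 1.857 = 1.3156 persons/(s*m)
Fc = 1.3156 * 1.664 = 2.1892 persons/s

2.1892 persons/s


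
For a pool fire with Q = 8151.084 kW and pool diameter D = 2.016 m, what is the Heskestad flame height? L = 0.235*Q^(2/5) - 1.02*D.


Q^(2/5) = 36.685
0.235 * Q^(2/5) = 8.6209
1.02 * D = 2.0563
L = 6.5646 m

6.5646 m


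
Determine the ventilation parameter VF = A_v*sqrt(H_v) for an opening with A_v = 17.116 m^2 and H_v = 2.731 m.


sqrt(H_v) = 1.6526
VF = 17.116 * 1.6526 = 28.285 m^(5/2)

28.285 m^(5/2)


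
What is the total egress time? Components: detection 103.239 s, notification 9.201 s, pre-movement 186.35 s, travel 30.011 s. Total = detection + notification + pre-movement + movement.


Total = 103.239 + 9.201 + 186.35 + 30.011 = 328.801 s

328.801 s


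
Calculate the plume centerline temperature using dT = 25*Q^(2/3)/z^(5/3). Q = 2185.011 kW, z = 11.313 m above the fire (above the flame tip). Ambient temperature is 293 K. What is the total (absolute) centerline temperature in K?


Q^(2/3) = 168.38
z^(5/3) = 57.012
dT = 25 * 168.38 / 57.012 = 73.838 K
T = 293 + 73.838 = 366.84 K

366.84 K


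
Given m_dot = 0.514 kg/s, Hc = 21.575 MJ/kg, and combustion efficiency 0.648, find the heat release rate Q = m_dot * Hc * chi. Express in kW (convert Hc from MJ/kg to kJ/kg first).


Hc = 21.575 MJ/kg = 21.575 * 1000 kJ/kg = 21575 kJ/kg
Q = 0.514 kg/s * 21575 kJ/kg * 0.648 = 7186.0 kW

7186.0 kW


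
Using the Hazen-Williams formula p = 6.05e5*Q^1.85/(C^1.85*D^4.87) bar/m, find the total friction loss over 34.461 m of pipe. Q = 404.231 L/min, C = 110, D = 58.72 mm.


Q^1.85 = 66415
C^1.85 = 5978.3
D^4.87 = 4.1114e+08
p/m = 0.016348 bar/m
p_total = 0.016348 * 34.461 = 0.56336 bar

0.56336 bar


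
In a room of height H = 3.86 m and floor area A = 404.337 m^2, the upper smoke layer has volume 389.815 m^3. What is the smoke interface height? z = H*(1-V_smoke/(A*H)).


V/(A*H) = 0.24976
1 - 0.24976 = 0.75024
z = 3.86 * 0.75024 = 2.8959 m

2.8959 m


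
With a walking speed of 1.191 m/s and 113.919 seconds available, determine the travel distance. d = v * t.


d = 1.191 * 113.919 = 135.68 m

135.68 m


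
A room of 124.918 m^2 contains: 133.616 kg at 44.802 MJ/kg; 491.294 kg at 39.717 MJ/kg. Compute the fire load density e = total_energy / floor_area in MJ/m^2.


Total energy = 133.616*44.802 + 491.294*39.717
= 5986.264 + 19512.72
= 25498.99 MJ
e = 25498.99 / 124.918 = 204.13 MJ/m^2

204.13 MJ/m^2


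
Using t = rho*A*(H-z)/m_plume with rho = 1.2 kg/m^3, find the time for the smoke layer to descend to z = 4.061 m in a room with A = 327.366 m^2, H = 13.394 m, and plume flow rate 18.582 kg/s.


H - z = 9.333 m
t = 1.2 * 327.366 * 9.333 / 18.582 = 197.31 s

197.31 s


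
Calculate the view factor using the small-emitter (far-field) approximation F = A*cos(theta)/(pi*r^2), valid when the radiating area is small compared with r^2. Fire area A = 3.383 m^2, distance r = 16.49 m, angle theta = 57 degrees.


cos(57 deg) = 0.54464
pi*r^2 = 854.26
F = 3.383 * 0.54464 / 854.26 = 0.0021568

0.0021568


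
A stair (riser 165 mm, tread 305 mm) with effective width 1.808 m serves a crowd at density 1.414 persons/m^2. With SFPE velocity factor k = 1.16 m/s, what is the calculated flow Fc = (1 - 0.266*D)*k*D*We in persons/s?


1 - 0.266*D = 1 - 0.266*1.414 = 0.62388
Fs = 0.62388 * 1.16 * 1.414 = 1.0233 persons/(s*m)
Fc = 1.0233 * 1.808 = 1.8501 persons/s

1.8501 persons/s


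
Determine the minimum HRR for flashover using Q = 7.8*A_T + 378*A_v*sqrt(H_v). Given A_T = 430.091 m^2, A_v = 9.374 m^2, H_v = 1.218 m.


7.8*A_T = 3354.7
sqrt(H_v) = 1.1036
378*A_v*sqrt(H_v) = 3910.6
Q = 3354.7 + 3910.6 = 7265.3 kW

7265.3 kW


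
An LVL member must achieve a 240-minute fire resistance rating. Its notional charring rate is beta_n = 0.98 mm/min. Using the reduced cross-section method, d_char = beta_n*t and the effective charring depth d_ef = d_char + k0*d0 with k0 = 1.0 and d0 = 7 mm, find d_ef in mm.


d_char = 0.98 * 240 = 235.2 mm
d_ef = 235.2 + 1.0*7 = 242.2 mm

242.2 mm


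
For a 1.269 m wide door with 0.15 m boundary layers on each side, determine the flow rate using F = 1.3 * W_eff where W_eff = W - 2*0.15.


W_eff = 1.269 - 0.30 = 0.969 m
F = 1.3 * 0.969 = 1.2597 persons/s

1.2597 persons/s


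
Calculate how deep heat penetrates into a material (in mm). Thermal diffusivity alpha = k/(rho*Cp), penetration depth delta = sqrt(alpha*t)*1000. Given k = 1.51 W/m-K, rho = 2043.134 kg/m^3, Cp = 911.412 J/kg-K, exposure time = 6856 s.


alpha = 1.51 / (2043.134 * 911.412) = 8.1090e-07 m^2/s
alpha * t = 0.0055595
delta = sqrt(0.0055595) * 1000 = 74.562 mm

74.562 mm


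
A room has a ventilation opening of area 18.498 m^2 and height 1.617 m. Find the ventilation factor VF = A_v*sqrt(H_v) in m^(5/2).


sqrt(H_v) = 1.2716
VF = 18.498 * 1.2716 = 23.522 m^(5/2)

23.522 m^(5/2)


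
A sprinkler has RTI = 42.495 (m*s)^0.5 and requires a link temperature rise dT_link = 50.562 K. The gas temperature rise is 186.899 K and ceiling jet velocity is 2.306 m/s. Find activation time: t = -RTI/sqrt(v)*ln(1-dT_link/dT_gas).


dT_link/dT_gas = 0.27053
ln(1 - 0.27053) = -0.31544
t = -42.495 / sqrt(2.306) * -0.31544 = 8.8272 s

8.8272 s


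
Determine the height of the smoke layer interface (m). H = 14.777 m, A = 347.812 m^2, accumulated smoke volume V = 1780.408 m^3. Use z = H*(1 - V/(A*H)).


V/(A*H) = 0.34641
1 - 0.34641 = 0.65359
z = 14.777 * 0.65359 = 9.6581 m

9.6581 m


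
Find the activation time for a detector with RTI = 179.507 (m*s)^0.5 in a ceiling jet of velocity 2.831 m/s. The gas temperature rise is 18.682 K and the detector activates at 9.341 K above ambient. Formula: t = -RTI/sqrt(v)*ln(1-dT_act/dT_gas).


dT_act/dT_gas = 0.5
ln(1 - 0.5) = -0.69315
t = -179.507 / sqrt(2.831) * -0.69315 = 73.950 s

73.950 s


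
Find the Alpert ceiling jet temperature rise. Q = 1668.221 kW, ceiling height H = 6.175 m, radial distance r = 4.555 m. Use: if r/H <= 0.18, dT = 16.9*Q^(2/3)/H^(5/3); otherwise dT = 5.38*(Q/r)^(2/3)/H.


r/H = 4.555 / 6.175 = 0.73765
r/H > 0.18, so dT = 5.38*(Q/r)^(2/3)/H
Q/r = 366.24
(Q/r)^(2/3) = 51.189
dT = 5.38 * 51.189 / 6.175 = 44.599 K

44.599 K


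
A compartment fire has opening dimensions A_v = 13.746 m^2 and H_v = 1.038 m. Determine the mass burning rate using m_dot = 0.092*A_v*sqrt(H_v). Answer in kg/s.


sqrt(H_v) = 1.0188
m_dot = 0.092 * 13.746 * 1.0188 = 1.2884 kg/s

1.2884 kg/s


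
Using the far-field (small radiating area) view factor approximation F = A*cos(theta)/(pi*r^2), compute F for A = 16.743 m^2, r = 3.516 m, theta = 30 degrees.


cos(30 deg) = 0.86603
pi*r^2 = 38.837
F = 16.743 * 0.86603 / 38.837 = 0.37335

0.37335


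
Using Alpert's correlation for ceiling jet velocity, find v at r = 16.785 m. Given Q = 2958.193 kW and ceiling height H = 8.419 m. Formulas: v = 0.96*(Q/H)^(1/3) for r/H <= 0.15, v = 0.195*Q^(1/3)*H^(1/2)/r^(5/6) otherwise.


r/H = 16.785 / 8.419 = 1.9937
r/H > 0.15, so v = 0.195*Q^(1/3)*H^(1/2)/r^(5/6)
Q^(1/3) = 14.355
H^(1/2) = 2.9016
r^(5/6) = 10.490
v = 0.195 * 14.355 * 2.9016 / 10.490 = 0.77429 m/s

0.77429 m/s


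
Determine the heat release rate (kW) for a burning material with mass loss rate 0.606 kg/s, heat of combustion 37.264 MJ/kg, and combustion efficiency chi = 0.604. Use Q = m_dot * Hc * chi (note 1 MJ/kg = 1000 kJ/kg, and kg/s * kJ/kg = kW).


Hc = 37.264 MJ/kg = 37.264 * 1000 kJ/kg = 37264 kJ/kg
Q = 0.606 kg/s * 37264 kJ/kg * 0.604 = 13640 kW

13640 kW


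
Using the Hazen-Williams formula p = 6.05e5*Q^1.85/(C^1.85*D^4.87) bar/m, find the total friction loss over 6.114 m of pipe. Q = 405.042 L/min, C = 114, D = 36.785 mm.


Q^1.85 = 66662
C^1.85 = 6386.7
D^4.87 = 4.2152e+07
p/m = 0.14981 bar/m
p_total = 0.14981 * 6.114 = 0.91594 bar

0.91594 bar


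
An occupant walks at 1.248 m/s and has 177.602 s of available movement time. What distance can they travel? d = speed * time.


d = 1.248 * 177.602 = 221.65 m

221.65 m


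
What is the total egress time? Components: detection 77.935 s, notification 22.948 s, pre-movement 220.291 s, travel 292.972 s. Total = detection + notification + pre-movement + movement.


Total = 77.935 + 22.948 + 220.291 + 292.972 = 614.146 s

614.146 s


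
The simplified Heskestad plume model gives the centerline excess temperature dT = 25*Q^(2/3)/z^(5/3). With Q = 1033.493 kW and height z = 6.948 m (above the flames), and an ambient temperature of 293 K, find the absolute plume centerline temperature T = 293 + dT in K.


Q^(2/3) = 102.22
z^(5/3) = 25.299
dT = 25 * 102.22 / 25.299 = 101.01 K
T = 293 + 101.01 = 394.01 K

394.01 K


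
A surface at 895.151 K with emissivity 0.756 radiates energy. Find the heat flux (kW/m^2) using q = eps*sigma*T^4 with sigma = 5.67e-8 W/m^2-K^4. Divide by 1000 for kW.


T^4 = 6.4207e+11
q = 0.756 * 5.67e-8 * 6.4207e+11 / 1000 = 27.523 kW/m^2

27.523 kW/m^2


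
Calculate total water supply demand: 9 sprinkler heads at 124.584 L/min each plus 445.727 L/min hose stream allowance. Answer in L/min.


Sprinkler demand = 9 * 124.584 = 1121.256 L/min
Total = 1121.256 + 445.727 = 1566.983 L/min

1566.983 L/min


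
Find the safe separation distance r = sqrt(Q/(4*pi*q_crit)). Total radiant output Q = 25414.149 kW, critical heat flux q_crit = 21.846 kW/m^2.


4*pi*q_crit = 274.52
Q/(4*pi*q_crit) = 92.575
r = sqrt(92.575) = 9.6216 m

9.6216 m


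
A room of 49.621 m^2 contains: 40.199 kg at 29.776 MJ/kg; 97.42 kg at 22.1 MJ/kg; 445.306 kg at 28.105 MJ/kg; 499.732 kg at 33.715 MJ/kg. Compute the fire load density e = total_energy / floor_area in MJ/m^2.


Total energy = 40.199*29.776 + 97.42*22.1 + 445.306*28.105 + 499.732*33.715
= 1196.965 + 2152.982 + 12515.33 + 16848.46
= 32713.74 MJ
e = 32713.74 / 49.621 = 659.27 MJ/m^2

659.27 MJ/m^2


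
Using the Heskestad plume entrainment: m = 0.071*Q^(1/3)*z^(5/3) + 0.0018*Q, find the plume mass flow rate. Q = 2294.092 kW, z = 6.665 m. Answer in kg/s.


Q^(1/3) = 13.189
z^(5/3) = 23.605
First term = 0.071 * 13.189 * 23.605 = 22.104
Second term = 0.0018 * 2294.092 = 4.1294
m = 26.233 kg/s

26.233 kg/s


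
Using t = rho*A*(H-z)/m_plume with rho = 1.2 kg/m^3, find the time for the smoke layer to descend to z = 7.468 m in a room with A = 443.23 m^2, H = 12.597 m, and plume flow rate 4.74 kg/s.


H - z = 5.129 m
t = 1.2 * 443.23 * 5.129 / 4.74 = 575.53 s

575.53 s


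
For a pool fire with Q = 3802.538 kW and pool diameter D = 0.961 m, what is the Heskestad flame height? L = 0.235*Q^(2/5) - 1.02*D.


Q^(2/5) = 27.041
0.235 * Q^(2/5) = 6.3547
1.02 * D = 0.98022
L = 5.3745 m

5.3745 m


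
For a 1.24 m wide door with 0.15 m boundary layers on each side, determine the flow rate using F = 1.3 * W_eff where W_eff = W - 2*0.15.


W_eff = 1.24 - 0.30 = 0.94 m
F = 1.3 * 0.94 = 1.222 persons/s

1.222 persons/s


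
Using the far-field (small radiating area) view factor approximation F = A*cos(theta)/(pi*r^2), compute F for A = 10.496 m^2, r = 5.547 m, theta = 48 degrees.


cos(48 deg) = 0.66913
pi*r^2 = 96.664
F = 10.496 * 0.66913 / 96.664 = 0.072656

0.072656


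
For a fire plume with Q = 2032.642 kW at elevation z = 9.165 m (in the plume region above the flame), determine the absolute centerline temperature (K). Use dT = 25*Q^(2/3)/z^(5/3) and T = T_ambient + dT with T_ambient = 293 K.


Q^(2/3) = 160.46
z^(5/3) = 40.138
dT = 25 * 160.46 / 40.138 = 99.945 K
T = 293 + 99.945 = 392.94 K

392.94 K


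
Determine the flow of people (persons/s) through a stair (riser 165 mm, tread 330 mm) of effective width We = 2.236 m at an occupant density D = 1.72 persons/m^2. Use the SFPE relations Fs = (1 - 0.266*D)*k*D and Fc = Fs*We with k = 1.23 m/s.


1 - 0.266*D = 1 - 0.266*1.72 = 0.54248
Fs = 0.54248 * 1.23 * 1.72 = 1.1477 persons/(s*m)
Fc = 1.1477 * 2.236 = 2.5662 persons/s

2.5662 persons/s


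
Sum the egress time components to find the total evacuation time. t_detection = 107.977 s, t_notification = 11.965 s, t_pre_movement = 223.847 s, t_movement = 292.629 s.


Total = 107.977 + 11.965 + 223.847 + 292.629 = 636.418 s

636.418 s


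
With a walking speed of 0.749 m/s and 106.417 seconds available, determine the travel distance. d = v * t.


d = 0.749 * 106.417 = 79.706 m

79.706 m


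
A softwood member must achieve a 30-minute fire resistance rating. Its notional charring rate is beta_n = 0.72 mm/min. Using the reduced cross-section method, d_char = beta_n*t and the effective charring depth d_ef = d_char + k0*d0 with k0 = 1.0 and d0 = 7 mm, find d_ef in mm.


d_char = 0.72 * 30 = 21.6 mm
d_ef = 21.6 + 1.0*7 = 28.6 mm

28.6 mm


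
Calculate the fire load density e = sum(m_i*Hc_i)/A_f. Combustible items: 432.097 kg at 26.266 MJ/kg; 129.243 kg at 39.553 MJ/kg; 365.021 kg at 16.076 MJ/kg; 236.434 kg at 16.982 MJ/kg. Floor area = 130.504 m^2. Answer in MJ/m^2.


Total energy = 432.097*26.266 + 129.243*39.553 + 365.021*16.076 + 236.434*16.982
= 11349.46 + 5111.948 + 5868.078 + 4015.122
= 26344.61 MJ
e = 26344.61 / 130.504 = 201.87 MJ/m^2

201.87 MJ/m^2


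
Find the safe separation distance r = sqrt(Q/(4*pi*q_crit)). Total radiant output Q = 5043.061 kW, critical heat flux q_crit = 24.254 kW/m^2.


4*pi*q_crit = 304.78
Q/(4*pi*q_crit) = 16.546
r = sqrt(16.546) = 4.0677 m

4.0677 m


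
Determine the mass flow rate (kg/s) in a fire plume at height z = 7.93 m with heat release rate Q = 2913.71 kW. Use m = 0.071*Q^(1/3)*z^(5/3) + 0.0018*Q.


Q^(1/3) = 14.283
z^(5/3) = 31.535
First term = 0.071 * 14.283 * 31.535 = 31.979
Second term = 0.0018 * 2913.71 = 5.2447
m = 37.223 kg/s

37.223 kg/s


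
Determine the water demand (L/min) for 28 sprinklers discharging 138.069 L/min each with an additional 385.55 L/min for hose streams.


Sprinkler demand = 28 * 138.069 = 3865.932 L/min
Total = 3865.932 + 385.55 = 4251.482 L/min

4251.482 L/min


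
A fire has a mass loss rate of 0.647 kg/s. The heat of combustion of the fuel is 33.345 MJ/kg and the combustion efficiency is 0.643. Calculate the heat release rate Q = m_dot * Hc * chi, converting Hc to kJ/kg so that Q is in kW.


Hc = 33.345 MJ/kg = 33.345 * 1000 kJ/kg = 33345 kJ/kg
Q = 0.647 kg/s * 33345 kJ/kg * 0.643 = 13872 kW

13872 kW


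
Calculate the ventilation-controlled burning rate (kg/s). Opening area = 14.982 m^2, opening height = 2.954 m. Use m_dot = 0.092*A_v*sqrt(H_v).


sqrt(H_v) = 1.7187
m_dot = 0.092 * 14.982 * 1.7187 = 2.3690 kg/s

2.3690 kg/s


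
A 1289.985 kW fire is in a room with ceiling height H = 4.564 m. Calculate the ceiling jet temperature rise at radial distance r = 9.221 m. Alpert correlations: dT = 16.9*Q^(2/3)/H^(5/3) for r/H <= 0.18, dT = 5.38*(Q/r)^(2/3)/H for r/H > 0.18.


r/H = 9.221 / 4.564 = 2.0204
r/H > 0.18, so dT = 5.38*(Q/r)^(2/3)/H
Q/r = 139.90
(Q/r)^(2/3) = 26.949
dT = 5.38 * 26.949 / 4.564 = 31.767 K

31.767 K


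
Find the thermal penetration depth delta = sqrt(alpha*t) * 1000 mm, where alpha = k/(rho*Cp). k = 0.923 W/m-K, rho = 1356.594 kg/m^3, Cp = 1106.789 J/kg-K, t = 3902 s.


alpha = 0.923 / (1356.594 * 1106.789) = 6.1473e-07 m^2/s
alpha * t = 0.0023987
delta = sqrt(0.0023987) * 1000 = 48.976 mm

48.976 mm


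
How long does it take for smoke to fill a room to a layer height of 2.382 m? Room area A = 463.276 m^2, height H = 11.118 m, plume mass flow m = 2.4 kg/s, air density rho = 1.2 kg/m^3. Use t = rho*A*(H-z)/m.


H - z = 8.736 m
t = 1.2 * 463.276 * 8.736 / 2.4 = 2023.6 s

2023.6 s


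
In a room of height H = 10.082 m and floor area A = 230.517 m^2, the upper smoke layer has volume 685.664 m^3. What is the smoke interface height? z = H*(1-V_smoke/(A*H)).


V/(A*H) = 0.29503
1 - 0.29503 = 0.70497
z = 10.082 * 0.70497 = 7.1075 m

7.1075 m


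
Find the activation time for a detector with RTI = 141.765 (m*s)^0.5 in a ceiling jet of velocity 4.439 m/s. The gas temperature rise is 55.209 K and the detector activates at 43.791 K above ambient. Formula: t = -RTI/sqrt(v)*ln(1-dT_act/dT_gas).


dT_act/dT_gas = 0.79319
ln(1 - 0.79319) = -1.5759
t = -141.765 / sqrt(4.439) * -1.5759 = 106.04 s

106.04 s


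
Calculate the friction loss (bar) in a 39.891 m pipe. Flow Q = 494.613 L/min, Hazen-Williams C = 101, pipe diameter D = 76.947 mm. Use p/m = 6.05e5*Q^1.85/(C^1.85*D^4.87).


Q^1.85 = 96470
C^1.85 = 5105.0
D^4.87 = 1.5337e+09
p/m = 0.0074542 bar/m
p_total = 0.0074542 * 39.891 = 0.29735 bar

0.29735 bar


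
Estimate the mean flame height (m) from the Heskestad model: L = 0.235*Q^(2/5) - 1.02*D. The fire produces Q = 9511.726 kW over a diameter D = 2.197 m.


Q^(2/5) = 39.021
0.235 * Q^(2/5) = 9.1700
1.02 * D = 2.2409
L = 6.9291 m

6.9291 m


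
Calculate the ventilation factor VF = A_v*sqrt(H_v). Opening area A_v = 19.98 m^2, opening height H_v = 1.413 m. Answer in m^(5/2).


sqrt(H_v) = 1.1887
VF = 19.98 * 1.1887 = 23.750 m^(5/2)

23.750 m^(5/2)


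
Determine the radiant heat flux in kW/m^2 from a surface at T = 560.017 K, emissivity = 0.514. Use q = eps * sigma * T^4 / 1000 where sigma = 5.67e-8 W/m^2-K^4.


T^4 = 9.8357e+10
q = 0.514 * 5.67e-8 * 9.8357e+10 / 1000 = 2.8665 kW/m^2

2.8665 kW/m^2


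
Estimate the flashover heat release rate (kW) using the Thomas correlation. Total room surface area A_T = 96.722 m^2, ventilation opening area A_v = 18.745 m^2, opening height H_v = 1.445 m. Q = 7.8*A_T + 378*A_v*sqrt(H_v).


7.8*A_T = 754.43
sqrt(H_v) = 1.2021
378*A_v*sqrt(H_v) = 8517.5
Q = 754.43 + 8517.5 = 9271.9 kW

9271.9 kW


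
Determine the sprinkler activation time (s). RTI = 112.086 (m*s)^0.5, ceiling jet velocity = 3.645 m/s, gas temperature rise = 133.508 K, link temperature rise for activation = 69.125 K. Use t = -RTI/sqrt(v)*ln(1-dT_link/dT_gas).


dT_link/dT_gas = 0.51776
ln(1 - 0.51776) = -0.72931
t = -112.086 / sqrt(3.645) * -0.72931 = 42.817 s

42.817 s


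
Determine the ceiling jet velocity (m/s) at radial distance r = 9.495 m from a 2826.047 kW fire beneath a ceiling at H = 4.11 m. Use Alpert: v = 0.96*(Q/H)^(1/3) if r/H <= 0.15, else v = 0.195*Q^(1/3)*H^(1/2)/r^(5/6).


r/H = 9.495 / 4.11 = 2.3102
r/H > 0.15, so v = 0.195*Q^(1/3)*H^(1/2)/r^(5/6)
Q^(1/3) = 14.138
H^(1/2) = 2.0273
r^(5/6) = 6.5250
v = 0.195 * 14.138 * 2.0273 / 6.5250 = 0.85658 m/s

0.85658 m/s


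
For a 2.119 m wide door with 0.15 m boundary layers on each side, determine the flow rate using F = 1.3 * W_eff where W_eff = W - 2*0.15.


W_eff = 2.119 - 0.30 = 1.819 m
F = 1.3 * 1.819 = 2.3647 persons/s

2.3647 persons/s


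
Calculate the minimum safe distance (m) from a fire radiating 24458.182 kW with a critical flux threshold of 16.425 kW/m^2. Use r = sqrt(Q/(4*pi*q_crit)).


4*pi*q_crit = 206.40
Q/(4*pi*q_crit) = 118.50
r = sqrt(118.50) = 10.886 m

10.886 m


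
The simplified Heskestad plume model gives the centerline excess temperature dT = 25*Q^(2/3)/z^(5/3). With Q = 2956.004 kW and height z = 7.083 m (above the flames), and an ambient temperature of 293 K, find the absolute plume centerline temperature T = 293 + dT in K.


Q^(2/3) = 205.97
z^(5/3) = 26.123
dT = 25 * 205.97 / 26.123 = 197.11 K
T = 293 + 197.11 = 490.11 K

490.11 K


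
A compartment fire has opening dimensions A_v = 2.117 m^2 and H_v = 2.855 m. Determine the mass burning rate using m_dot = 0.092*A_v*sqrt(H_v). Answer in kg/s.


sqrt(H_v) = 1.6897
m_dot = 0.092 * 2.117 * 1.6897 = 0.32909 kg/s

0.32909 kg/s


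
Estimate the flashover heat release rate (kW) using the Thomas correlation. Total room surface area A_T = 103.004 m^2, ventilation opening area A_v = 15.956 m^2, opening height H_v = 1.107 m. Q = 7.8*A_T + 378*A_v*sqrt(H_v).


7.8*A_T = 803.43
sqrt(H_v) = 1.0521
378*A_v*sqrt(H_v) = 6345.8
Q = 803.43 + 6345.8 = 7149.3 kW

7149.3 kW


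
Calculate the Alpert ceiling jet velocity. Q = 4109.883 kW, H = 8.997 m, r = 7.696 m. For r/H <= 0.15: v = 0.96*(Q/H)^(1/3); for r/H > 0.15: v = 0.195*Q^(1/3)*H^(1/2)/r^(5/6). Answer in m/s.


r/H = 7.696 / 8.997 = 0.85540
r/H > 0.15, so v = 0.195*Q^(1/3)*H^(1/2)/r^(5/6)
Q^(1/3) = 16.018
H^(1/2) = 2.9995
r^(5/6) = 5.4771
v = 0.195 * 16.018 * 2.9995 / 5.4771 = 1.7106 m/s

1.7106 m/s


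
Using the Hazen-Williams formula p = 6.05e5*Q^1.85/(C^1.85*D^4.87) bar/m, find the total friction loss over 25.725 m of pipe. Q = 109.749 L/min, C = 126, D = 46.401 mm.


Q^1.85 = 5953.1
C^1.85 = 7685.7
D^4.87 = 1.3061e+08
p/m = 0.0035878 bar/m
p_total = 0.0035878 * 25.725 = 0.092295 bar

0.092295 bar


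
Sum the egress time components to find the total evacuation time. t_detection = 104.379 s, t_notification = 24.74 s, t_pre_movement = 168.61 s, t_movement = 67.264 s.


Total = 104.379 + 24.74 + 168.61 + 67.264 = 364.993 s

364.993 s


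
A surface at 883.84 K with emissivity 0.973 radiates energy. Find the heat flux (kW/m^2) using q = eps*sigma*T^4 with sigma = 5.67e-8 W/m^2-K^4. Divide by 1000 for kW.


T^4 = 6.1023e+11
q = 0.973 * 5.67e-8 * 6.1023e+11 / 1000 = 33.666 kW/m^2

33.666 kW/m^2


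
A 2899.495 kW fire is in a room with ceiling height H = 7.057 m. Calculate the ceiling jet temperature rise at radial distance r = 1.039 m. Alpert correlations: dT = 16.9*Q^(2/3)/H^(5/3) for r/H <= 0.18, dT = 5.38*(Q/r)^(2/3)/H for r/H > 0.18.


r/H = 1.039 / 7.057 = 0.14723
r/H <= 0.18, so dT = 16.9*Q^(2/3)/H^(5/3)
Q^(2/3) = 203.34
H^(5/3) = 25.964
dT = 16.9 * 203.34 / 25.964 = 132.35 K

132.35 K


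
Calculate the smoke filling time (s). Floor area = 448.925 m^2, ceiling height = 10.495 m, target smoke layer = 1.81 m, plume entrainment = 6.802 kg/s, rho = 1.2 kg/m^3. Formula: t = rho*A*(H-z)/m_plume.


H - z = 8.685 m
t = 1.2 * 448.925 * 8.685 / 6.802 = 687.84 s

687.84 s


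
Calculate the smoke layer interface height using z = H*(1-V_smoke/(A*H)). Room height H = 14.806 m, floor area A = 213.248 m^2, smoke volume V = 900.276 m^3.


V/(A*H) = 0.28514
1 - 0.28514 = 0.71486
z = 14.806 * 0.71486 = 10.584 m

10.584 m


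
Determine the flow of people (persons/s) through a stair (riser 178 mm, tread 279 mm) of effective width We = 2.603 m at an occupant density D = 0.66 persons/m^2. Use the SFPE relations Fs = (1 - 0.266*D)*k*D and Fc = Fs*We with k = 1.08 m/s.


1 - 0.266*D = 1 - 0.266*0.66 = 0.82444
Fs = 0.82444 * 1.08 * 0.66 = 0.58766 persons/(s*m)
Fc = 0.58766 * 2.603 = 1.5297 persons/s

1.5297 persons/s


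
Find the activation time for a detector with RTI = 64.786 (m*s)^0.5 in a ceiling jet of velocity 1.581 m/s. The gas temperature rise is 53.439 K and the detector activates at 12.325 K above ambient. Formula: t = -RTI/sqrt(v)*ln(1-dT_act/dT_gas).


dT_act/dT_gas = 0.23064
ln(1 - 0.23064) = -0.26219
t = -64.786 / sqrt(1.581) * -0.26219 = 13.509 s

13.509 s


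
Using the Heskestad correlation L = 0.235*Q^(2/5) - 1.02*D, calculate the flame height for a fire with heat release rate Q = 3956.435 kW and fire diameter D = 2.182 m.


Q^(2/5) = 27.474
0.235 * Q^(2/5) = 6.4564
1.02 * D = 2.2256
L = 4.2307 m

4.2307 m


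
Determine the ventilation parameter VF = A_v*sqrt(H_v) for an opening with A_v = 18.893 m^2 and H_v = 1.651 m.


sqrt(H_v) = 1.2849
VF = 18.893 * 1.2849 = 24.276 m^(5/2)

24.276 m^(5/2)


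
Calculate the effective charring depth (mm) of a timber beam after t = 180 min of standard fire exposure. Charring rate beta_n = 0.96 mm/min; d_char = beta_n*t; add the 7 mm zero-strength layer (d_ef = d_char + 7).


d_char = 0.96 * 180 = 172.8 mm
d_ef = 172.8 + 1.0*7 = 179.8 mm

179.8 mm


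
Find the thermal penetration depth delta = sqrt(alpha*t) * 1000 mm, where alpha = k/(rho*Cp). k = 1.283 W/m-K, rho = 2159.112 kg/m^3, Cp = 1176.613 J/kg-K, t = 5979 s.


alpha = 1.283 / (2159.112 * 1176.613) = 5.0503e-07 m^2/s
alpha * t = 0.0030196
delta = sqrt(0.0030196) * 1000 = 54.951 mm

54.951 mm


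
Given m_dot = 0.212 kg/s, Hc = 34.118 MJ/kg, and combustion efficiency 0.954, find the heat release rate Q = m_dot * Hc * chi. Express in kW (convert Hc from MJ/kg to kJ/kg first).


Hc = 34.118 MJ/kg = 34.118 * 1000 kJ/kg = 34118 kJ/kg
Q = 0.212 kg/s * 34118 kJ/kg * 0.954 = 6900.3 kW

6900.3 kW


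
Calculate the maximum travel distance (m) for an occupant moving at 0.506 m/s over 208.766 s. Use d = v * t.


d = 0.506 * 208.766 = 105.64 m

105.64 m


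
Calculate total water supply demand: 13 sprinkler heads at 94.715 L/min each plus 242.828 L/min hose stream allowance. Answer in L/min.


Sprinkler demand = 13 * 94.715 = 1231.295 L/min
Total = 1231.295 + 242.828 = 1474.123 L/min

1474.123 L/min


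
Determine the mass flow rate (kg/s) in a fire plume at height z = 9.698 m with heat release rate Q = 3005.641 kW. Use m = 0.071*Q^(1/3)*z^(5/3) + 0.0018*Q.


Q^(1/3) = 14.432
z^(5/3) = 44.103
First term = 0.071 * 14.432 * 44.103 = 45.190
Second term = 0.0018 * 3005.641 = 5.4102
m = 50.600 kg/s

50.600 kg/s


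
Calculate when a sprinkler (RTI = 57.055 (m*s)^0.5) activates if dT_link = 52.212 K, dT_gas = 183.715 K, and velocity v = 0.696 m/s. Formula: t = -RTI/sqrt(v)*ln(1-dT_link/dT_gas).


dT_link/dT_gas = 0.28420
ln(1 - 0.28420) = -0.33436
t = -57.055 / sqrt(0.696) * -0.33436 = 22.866 s

22.866 s


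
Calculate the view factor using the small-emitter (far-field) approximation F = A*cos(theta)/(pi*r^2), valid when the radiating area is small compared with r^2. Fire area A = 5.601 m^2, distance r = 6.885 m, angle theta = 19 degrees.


cos(19 deg) = 0.94552
pi*r^2 = 148.92
F = 5.601 * 0.94552 / 148.92 = 0.035561

0.035561


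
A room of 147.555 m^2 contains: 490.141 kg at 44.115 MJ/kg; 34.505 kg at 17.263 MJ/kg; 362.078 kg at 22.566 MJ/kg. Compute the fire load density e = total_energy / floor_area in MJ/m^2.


Total energy = 490.141*44.115 + 34.505*17.263 + 362.078*22.566
= 21622.57 + 595.6598 + 8170.652
= 30388.88 MJ
e = 30388.88 / 147.555 = 205.95 MJ/m^2

205.95 MJ/m^2


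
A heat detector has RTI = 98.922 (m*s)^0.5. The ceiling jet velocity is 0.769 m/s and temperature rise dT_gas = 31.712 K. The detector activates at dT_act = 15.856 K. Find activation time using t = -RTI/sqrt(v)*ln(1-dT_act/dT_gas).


dT_act/dT_gas = 0.5
ln(1 - 0.5) = -0.69315
t = -98.922 / sqrt(0.769) * -0.69315 = 78.191 s

78.191 s


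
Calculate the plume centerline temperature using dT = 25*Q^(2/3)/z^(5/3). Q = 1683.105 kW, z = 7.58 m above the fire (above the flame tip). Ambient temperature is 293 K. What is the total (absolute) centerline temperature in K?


Q^(2/3) = 141.49
z^(5/3) = 29.249
dT = 25 * 141.49 / 29.249 = 120.94 K
T = 293 + 120.94 = 413.94 K

413.94 K
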